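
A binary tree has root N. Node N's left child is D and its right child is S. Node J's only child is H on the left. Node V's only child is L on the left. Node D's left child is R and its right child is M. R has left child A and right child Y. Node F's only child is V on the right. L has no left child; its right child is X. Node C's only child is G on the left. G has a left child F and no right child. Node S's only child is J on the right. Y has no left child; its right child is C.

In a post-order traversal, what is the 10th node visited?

Post-order visits the left subtree, then the right subtree, then the node.
At N: go left to D.
  At D: go left to R.
    At R: go left to A.
      A is a leaf — visit A.
    At R: go right to Y.
      At Y: no left child.
      At Y: go right to C.
        At C: go left to G.
          At G: go left to F.
            At F: no left child.
            At F: go right to V.
              At V: go left to L.
                At L: no left child.
                At L: go right to X.
                  X is a leaf — visit X.
                Visit L.
              At V: no right child.
              Visit V.
            Visit F.
          At G: no right child.
          Visit G.
        At C: no right child.
        Visit C.
      Visit Y.
    Visit R.
  At D: go right to M.
    M is a leaf — visit M.
  Visit D.
At N: go right to S.
  At S: no left child.
  At S: go right to J.
    At J: go left to H.
      H is a leaf — visit H.
    At J: no right child.
    Visit J.
  Visit S.
Visit N.
Full post-order sequence: A, X, L, V, F, G, C, Y, R, M, D, H, J, S, N.

M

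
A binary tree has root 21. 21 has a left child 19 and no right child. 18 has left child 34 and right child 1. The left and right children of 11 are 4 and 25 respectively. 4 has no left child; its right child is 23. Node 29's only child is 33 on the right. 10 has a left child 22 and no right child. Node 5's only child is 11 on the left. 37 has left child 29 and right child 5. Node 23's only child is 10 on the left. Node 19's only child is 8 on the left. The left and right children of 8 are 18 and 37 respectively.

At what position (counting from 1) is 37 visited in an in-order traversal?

In-order visits the left subtree, then the node, then the right subtree.
At 21: go left to 19.
  At 19: go left to 8.
    At 8: go left to 18.
      At 18: go left to 34.
        34 is a leaf — visit 34.
      Visit 18.
      At 18: go right to 1.
        1 is a leaf — visit 1.
    Visit 8.
    At 8: go right to 37.
      At 37: go left to 29.
        At 29: no left child.
        Visit 29.
        At 29: go right to 33.
          33 is a leaf — visit 33.
      Visit 37.
      At 37: go right to 5.
        At 5: go left to 11.
          At 11: go left to 4.
            At 4: no left child.
            Visit 4.
            At 4: go right to 23.
              At 23: go left to 10.
                At 10: go left to 22.
                  22 is a leaf — visit 22.
                Visit 10.
                At 10: no right child.
              Visit 23.
              At 23: no right child.
          Visit 11.
          At 11: go right to 25.
            25 is a leaf — visit 25.
        Visit 5.
        At 5: no right child.
  Visit 19.
  At 19: no right child.
Visit 21.
At 21: no right child.
Full in-order sequence: 34, 18, 1, 8, 29, 33, 37, 4, 22, 10, 23, 11, 25, 5, 19, 21.

7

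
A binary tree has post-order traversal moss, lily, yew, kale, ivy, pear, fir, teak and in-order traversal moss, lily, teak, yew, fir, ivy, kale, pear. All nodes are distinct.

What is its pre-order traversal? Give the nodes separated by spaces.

The last element of post-order is the root; it splits in-order into left and right subtrees.
Root teak: left subtree has 2 nodes {moss, lily}, right has 5 {yew, fir, ivy, kale, pear}.
  Root lily: left subtree has 1 node {moss}, right has 0 { }.
  Root fir: left subtree has 1 node {yew}, right has 3 {ivy, kale, pear}.
    Root pear: left subtree has 2 nodes {ivy, kale}, right has 0 { }.
      Root ivy: left subtree has 0 nodes { }, right has 1 {kale}.

teak lily moss fir yew pear ivy kale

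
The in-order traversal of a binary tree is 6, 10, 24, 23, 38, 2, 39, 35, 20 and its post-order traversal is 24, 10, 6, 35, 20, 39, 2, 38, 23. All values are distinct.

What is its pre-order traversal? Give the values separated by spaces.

The last element of post-order is the root; it splits in-order into left and right subtrees.
Root 23: left subtree has 3 nodes {6, 10, 24}, right has 5 {38, 2, 39, 35, 20}.
  Root 6: left subtree has 0 nodes { }, right has 2 {10, 24}.
    Root 10: left subtree has 0 nodes { }, right has 1 {24}.
  Root 38: left subtree has 0 nodes { }, right has 4 {2, 39, 35, 20}.
    Root 2: left subtree has 0 nodes { }, right has 3 {39, 35, 20}.
      Root 39: left subtree has 0 nodes { }, right has 2 {35, 20}.
        Root 20: left subtree has 1 node {35}, right has 0 { }.

23 6 10 24 38 2 39 20 35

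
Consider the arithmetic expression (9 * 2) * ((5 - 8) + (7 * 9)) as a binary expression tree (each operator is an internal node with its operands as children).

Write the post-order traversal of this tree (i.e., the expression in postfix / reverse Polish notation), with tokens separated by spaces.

9 2 * 5 8 - 7 9 * + *

Post-order on an expression tree gives postfix notation: for each operator, emit left operand, right operand, then the operator.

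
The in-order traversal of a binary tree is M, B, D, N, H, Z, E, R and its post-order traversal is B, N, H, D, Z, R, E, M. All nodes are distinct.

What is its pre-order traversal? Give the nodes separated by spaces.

M E Z D B H N R

The last element of post-order is the root; it splits in-order into left and right subtrees.
Root M: left subtree has 0 nodes { }, right has 7 {B, D, N, H, Z, E, R}.
  Root E: left subtree has 5 nodes {B, D, N, H, Z}, right has 1 {R}.
    Root Z: left subtree has 4 nodes {B, D, N, H}, right has 0 { }.
      Root D: left subtree has 1 node {B}, right has 2 {N, H}.
        Root H: left subtree has 1 node {N}, right has 0 { }.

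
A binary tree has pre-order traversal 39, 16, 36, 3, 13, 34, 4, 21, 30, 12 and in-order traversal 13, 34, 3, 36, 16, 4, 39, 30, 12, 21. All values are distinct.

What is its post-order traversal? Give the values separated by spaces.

The first element of pre-order is the root; it splits in-order into left and right subtrees.
Root 39: left subtree has 6 nodes {13, 34, 3, 36, 16, 4}, right has 3 {30, 12, 21}.
  Root 16: left subtree has 4 nodes {13, 34, 3, 36}, right has 1 {4}.
    Root 36: left subtree has 3 nodes {13, 34, 3}, right has 0 { }.
      Root 3: left subtree has 2 nodes {13, 34}, right has 0 { }.
        Root 13: left subtree has 0 nodes { }, right has 1 {34}.
  Root 21: left subtree has 2 nodes {30, 12}, right has 0 { }.
    Root 30: left subtree has 0 nodes { }, right has 1 {12}.

34 13 3 36 4 16 12 30 21 39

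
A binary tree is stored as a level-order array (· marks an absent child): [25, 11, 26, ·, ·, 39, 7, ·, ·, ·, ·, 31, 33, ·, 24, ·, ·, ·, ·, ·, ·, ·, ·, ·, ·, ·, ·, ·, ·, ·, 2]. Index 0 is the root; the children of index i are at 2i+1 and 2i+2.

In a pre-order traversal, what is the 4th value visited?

Pre-order visits the node, then its left subtree, then its right subtree.
Visit 25.
At 25: go left to 11.
  11 is a leaf — visit 11.
At 25: go right to 26.
  Visit 26.
  At 26: go left to 39.
    Visit 39.
    At 39: go left to 31.
      31 is a leaf — visit 31.
    At 39: go right to 33.
      33 is a leaf — visit 33.
  At 26: go right to 7.
    Visit 7.
    At 7: no left child.
    At 7: go right to 24.
      Visit 24.
      At 24: no left child.
      At 24: go right to 2.
        2 is a leaf — visit 2.
Full pre-order sequence: 25, 11, 26, 39, 31, 33, 7, 24, 2.

39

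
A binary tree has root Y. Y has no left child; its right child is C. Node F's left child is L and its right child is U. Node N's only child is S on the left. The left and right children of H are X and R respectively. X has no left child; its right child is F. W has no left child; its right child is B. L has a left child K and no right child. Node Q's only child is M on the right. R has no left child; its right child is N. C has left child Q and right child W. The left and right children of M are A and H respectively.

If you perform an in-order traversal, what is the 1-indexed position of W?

15

In-order visits the left subtree, then the node, then the right subtree.
At Y: no left child.
Visit Y.
At Y: go right to C.
  At C: go left to Q.
    At Q: no left child.
    Visit Q.
    At Q: go right to M.
      At M: go left to A.
        A is a leaf — visit A.
      Visit M.
      At M: go right to H.
        At H: go left to X.
          At X: no left child.
          Visit X.
          At X: go right to F.
            At F: go left to L.
              At L: go left to K.
                K is a leaf — visit K.
              Visit L.
              At L: no right child.
            Visit F.
            At F: go right to U.
              U is a leaf — visit U.
        Visit H.
        At H: go right to R.
          At R: no left child.
          Visit R.
          At R: go right to N.
            At N: go left to S.
              S is a leaf — visit S.
            Visit N.
            At N: no right child.
  Visit C.
  At C: go right to W.
    At W: no left child.
    Visit W.
    At W: go right to B.
      B is a leaf — visit B.
Full in-order sequence: Y, Q, A, M, X, K, L, F, U, H, R, S, N, C, W, B.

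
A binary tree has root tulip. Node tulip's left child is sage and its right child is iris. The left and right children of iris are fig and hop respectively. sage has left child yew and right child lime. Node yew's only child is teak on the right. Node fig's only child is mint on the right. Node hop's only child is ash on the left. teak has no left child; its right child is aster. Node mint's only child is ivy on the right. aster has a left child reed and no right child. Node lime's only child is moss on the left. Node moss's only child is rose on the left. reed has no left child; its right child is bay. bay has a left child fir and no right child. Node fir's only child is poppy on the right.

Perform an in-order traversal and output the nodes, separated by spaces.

In-order visits the left subtree, then the node, then the right subtree.
At tulip: go left to sage.
  At sage: go left to yew.
    At yew: no left child.
    Visit yew.
    At yew: go right to teak.
      At teak: no left child.
      Visit teak.
      At teak: go right to aster.
        At aster: go left to reed.
          At reed: no left child.
          Visit reed.
          At reed: go right to bay.
            At bay: go left to fir.
              At fir: no left child.
              Visit fir.
              At fir: go right to poppy.
                poppy is a leaf — visit poppy.
            Visit bay.
            At bay: no right child.
        Visit aster.
        At aster: no right child.
  Visit sage.
  At sage: go right to lime.
    At lime: go left to moss.
      At moss: go left to rose.
        rose is a leaf — visit rose.
      Visit moss.
      At moss: no right child.
    Visit lime.
    At lime: no right child.
Visit tulip.
At tulip: go right to iris.
  At iris: go left to fig.
    At fig: no left child.
    Visit fig.
    At fig: go right to mint.
      At mint: no left child.
      Visit mint.
      At mint: go right to ivy.
        ivy is a leaf — visit ivy.
  Visit iris.
  At iris: go right to hop.
    At hop: go left to ash.
      ash is a leaf — visit ash.
    Visit hop.
    At hop: no right child.

yew teak reed fir poppy bay aster sage rose moss lime tulip fig mint ivy iris ash hop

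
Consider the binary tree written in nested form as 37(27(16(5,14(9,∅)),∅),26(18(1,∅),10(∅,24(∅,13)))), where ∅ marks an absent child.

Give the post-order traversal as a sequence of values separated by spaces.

5 9 14 16 27 1 18 13 24 10 26 37

Post-order visits the left subtree, then the right subtree, then the node.
At 37: go left to 27.
  At 27: go left to 16.
    At 16: go left to 5.
      5 is a leaf — visit 5.
    At 16: go right to 14.
      At 14: go left to 9.
        9 is a leaf — visit 9.
      At 14: no right child.
      Visit 14.
    Visit 16.
  At 27: no right child.
  Visit 27.
At 37: go right to 26.
  At 26: go left to 18.
    At 18: go left to 1.
      1 is a leaf — visit 1.
    At 18: no right child.
    Visit 18.
  At 26: go right to 10.
    At 10: no left child.
    At 10: go right to 24.
      At 24: no left child.
      At 24: go right to 13.
        13 is a leaf — visit 13.
      Visit 24.
    Visit 10.
  Visit 26.
Visit 37.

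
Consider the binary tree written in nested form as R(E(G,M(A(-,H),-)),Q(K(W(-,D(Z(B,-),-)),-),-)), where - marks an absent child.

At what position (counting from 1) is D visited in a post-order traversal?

Post-order visits the left subtree, then the right subtree, then the node.
At R: go left to E.
  At E: go left to G.
    G is a leaf — visit G.
  At E: go right to M.
    At M: go left to A.
      At A: no left child.
      At A: go right to H.
        H is a leaf — visit H.
      Visit A.
    At M: no right child.
    Visit M.
  Visit E.
At R: go right to Q.
  At Q: go left to K.
    At K: go left to W.
      At W: no left child.
      At W: go right to D.
        At D: go left to Z.
          At Z: go left to B.
            B is a leaf — visit B.
          At Z: no right child.
          Visit Z.
        At D: no right child.
        Visit D.
      Visit W.
    At K: no right child.
    Visit K.
  At Q: no right child.
  Visit Q.
Visit R.
Full post-order sequence: G, H, A, M, E, B, Z, D, W, K, Q, R.

8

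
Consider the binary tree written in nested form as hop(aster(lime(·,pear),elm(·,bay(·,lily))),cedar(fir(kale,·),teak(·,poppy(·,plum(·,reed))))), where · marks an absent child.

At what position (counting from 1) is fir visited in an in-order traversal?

9

In-order visits the left subtree, then the node, then the right subtree.
At hop: go left to aster.
  At aster: go left to lime.
    At lime: no left child.
    Visit lime.
    At lime: go right to pear.
      pear is a leaf — visit pear.
  Visit aster.
  At aster: go right to elm.
    At elm: no left child.
    Visit elm.
    At elm: go right to bay.
      At bay: no left child.
      Visit bay.
      At bay: go right to lily.
        lily is a leaf — visit lily.
Visit hop.
At hop: go right to cedar.
  At cedar: go left to fir.
    At fir: go left to kale.
      kale is a leaf — visit kale.
    Visit fir.
    At fir: no right child.
  Visit cedar.
  At cedar: go right to teak.
    At teak: no left child.
    Visit teak.
    At teak: go right to poppy.
      At poppy: no left child.
      Visit poppy.
      At poppy: go right to plum.
        At plum: no left child.
        Visit plum.
        At plum: go right to reed.
          reed is a leaf — visit reed.
Full in-order sequence: lime, pear, aster, elm, bay, lily, hop, kale, fir, cedar, teak, poppy, plum, reed.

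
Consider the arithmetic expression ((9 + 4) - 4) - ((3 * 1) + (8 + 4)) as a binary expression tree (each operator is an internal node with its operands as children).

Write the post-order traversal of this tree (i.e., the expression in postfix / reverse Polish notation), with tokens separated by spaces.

9 4 + 4 - 3 1 * 8 4 + + -

Post-order on an expression tree gives postfix notation: for each operator, emit left operand, right operand, then the operator.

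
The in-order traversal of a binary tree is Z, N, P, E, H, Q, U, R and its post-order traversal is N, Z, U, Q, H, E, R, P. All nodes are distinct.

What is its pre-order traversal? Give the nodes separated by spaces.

The last element of post-order is the root; it splits in-order into left and right subtrees.
Root P: left subtree has 2 nodes {Z, N}, right has 5 {E, H, Q, U, R}.
  Root Z: left subtree has 0 nodes { }, right has 1 {N}.
  Root R: left subtree has 4 nodes {E, H, Q, U}, right has 0 { }.
    Root E: left subtree has 0 nodes { }, right has 3 {H, Q, U}.
      Root H: left subtree has 0 nodes { }, right has 2 {Q, U}.
        Root Q: left subtree has 0 nodes { }, right has 1 {U}.

P Z N R E H Q U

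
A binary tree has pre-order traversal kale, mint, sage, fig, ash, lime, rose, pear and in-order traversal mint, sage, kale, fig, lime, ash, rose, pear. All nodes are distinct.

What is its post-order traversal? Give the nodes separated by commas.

sage, mint, lime, pear, rose, ash, fig, kale

The first element of pre-order is the root; it splits in-order into left and right subtrees.
Root kale: left subtree has 2 nodes {mint, sage}, right has 5 {fig, lime, ash, rose, pear}.
  Root mint: left subtree has 0 nodes { }, right has 1 {sage}.
  Root fig: left subtree has 0 nodes { }, right has 4 {lime, ash, rose, pear}.
    Root ash: left subtree has 1 node {lime}, right has 2 {rose, pear}.
      Root rose: left subtree has 0 nodes { }, right has 1 {pear}.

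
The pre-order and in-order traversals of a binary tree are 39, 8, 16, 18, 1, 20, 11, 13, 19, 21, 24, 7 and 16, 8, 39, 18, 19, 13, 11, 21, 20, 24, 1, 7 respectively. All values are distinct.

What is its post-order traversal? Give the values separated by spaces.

16 8 19 13 21 11 24 20 7 1 18 39

The first element of pre-order is the root; it splits in-order into left and right subtrees.
Root 39: left subtree has 2 nodes {16, 8}, right has 9 {18, 19, 13, 11, 21, 20, 24, 1, 7}.
  Root 8: left subtree has 1 node {16}, right has 0 { }.
  Root 18: left subtree has 0 nodes { }, right has 8 {19, 13, 11, 21, 20, 24, 1, 7}.
    Root 1: left subtree has 6 nodes {19, 13, 11, 21, 20, 24}, right has 1 {7}.
      Root 20: left subtree has 4 nodes {19, 13, 11, 21}, right has 1 {24}.
        Root 11: left subtree has 2 nodes {19, 13}, right has 1 {21}.
          Root 13: left subtree has 1 node {19}, right has 0 { }.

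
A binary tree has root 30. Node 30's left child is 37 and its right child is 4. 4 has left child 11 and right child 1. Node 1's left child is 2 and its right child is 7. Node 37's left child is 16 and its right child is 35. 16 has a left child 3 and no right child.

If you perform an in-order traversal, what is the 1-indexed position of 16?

2

In-order visits the left subtree, then the node, then the right subtree.
At 30: go left to 37.
  At 37: go left to 16.
    At 16: go left to 3.
      3 is a leaf — visit 3.
    Visit 16.
    At 16: no right child.
  Visit 37.
  At 37: go right to 35.
    35 is a leaf — visit 35.
Visit 30.
At 30: go right to 4.
  At 4: go left to 11.
    11 is a leaf — visit 11.
  Visit 4.
  At 4: go right to 1.
    At 1: go left to 2.
      2 is a leaf — visit 2.
    Visit 1.
    At 1: go right to 7.
      7 is a leaf — visit 7.
Full in-order sequence: 3, 16, 37, 35, 30, 11, 4, 2, 1, 7.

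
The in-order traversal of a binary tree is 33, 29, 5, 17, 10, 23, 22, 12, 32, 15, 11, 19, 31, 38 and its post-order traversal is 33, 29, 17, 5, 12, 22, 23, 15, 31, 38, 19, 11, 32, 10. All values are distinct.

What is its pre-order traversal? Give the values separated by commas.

The last element of post-order is the root; it splits in-order into left and right subtrees.
Root 10: left subtree has 4 nodes {33, 29, 5, 17}, right has 9 {23, 22, 12, 32, 15, 11, 19, 31, 38}.
  Root 5: left subtree has 2 nodes {33, 29}, right has 1 {17}.
    Root 29: left subtree has 1 node {33}, right has 0 { }.
  Root 32: left subtree has 3 nodes {23, 22, 12}, right has 5 {15, 11, 19, 31, 38}.
    Root 23: left subtree has 0 nodes { }, right has 2 {22, 12}.
      Root 22: left subtree has 0 nodes { }, right has 1 {12}.
    Root 11: left subtree has 1 node {15}, right has 3 {19, 31, 38}.
      Root 19: left subtree has 0 nodes { }, right has 2 {31, 38}.
        Root 38: left subtree has 1 node {31}, right has 0 { }.

10, 5, 29, 33, 17, 32, 23, 22, 12, 11, 15, 19, 38, 31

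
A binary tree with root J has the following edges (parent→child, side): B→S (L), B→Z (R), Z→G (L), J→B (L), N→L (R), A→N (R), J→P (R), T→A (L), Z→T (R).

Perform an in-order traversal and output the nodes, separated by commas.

S, B, G, Z, A, N, L, T, J, P

In-order visits the left subtree, then the node, then the right subtree.
At J: go left to B.
  At B: go left to S.
    S is a leaf — visit S.
  Visit B.
  At B: go right to Z.
    At Z: go left to G.
      G is a leaf — visit G.
    Visit Z.
    At Z: go right to T.
      At T: go left to A.
        At A: no left child.
        Visit A.
        At A: go right to N.
          At N: no left child.
          Visit N.
          At N: go right to L.
            L is a leaf — visit L.
      Visit T.
      At T: no right child.
Visit J.
At J: go right to P.
  P is a leaf — visit P.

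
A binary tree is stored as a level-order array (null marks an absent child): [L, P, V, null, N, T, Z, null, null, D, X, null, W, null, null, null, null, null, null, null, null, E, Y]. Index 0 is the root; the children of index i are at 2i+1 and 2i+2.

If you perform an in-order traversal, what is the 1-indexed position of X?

5

In-order visits the left subtree, then the node, then the right subtree.
At L: go left to P.
  At P: no left child.
  Visit P.
  At P: go right to N.
    At N: go left to D.
      D is a leaf — visit D.
    Visit N.
    At N: go right to X.
      At X: go left to E.
        E is a leaf — visit E.
      Visit X.
      At X: go right to Y.
        Y is a leaf — visit Y.
Visit L.
At L: go right to V.
  At V: go left to T.
    At T: no left child.
    Visit T.
    At T: go right to W.
      W is a leaf — visit W.
  Visit V.
  At V: go right to Z.
    Z is a leaf — visit Z.
Full in-order sequence: P, D, N, E, X, Y, L, T, W, V, Z.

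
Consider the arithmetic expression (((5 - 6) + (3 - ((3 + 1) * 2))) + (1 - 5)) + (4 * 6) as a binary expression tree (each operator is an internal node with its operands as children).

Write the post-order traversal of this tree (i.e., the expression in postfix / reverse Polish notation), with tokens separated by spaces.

Post-order on an expression tree gives postfix notation: for each operator, emit left operand, right operand, then the operator.

5 6 - 3 3 1 + 2 * - + 1 5 - + 4 6 * +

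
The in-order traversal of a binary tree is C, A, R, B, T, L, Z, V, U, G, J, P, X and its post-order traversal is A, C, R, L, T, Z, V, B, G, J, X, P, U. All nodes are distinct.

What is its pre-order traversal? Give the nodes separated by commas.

The last element of post-order is the root; it splits in-order into left and right subtrees.
Root U: left subtree has 8 nodes {C, A, R, B, T, L, Z, V}, right has 4 {G, J, P, X}.
  Root B: left subtree has 3 nodes {C, A, R}, right has 4 {T, L, Z, V}.
    Root R: left subtree has 2 nodes {C, A}, right has 0 { }.
      Root C: left subtree has 0 nodes { }, right has 1 {A}.
    Root V: left subtree has 3 nodes {T, L, Z}, right has 0 { }.
      Root Z: left subtree has 2 nodes {T, L}, right has 0 { }.
        Root T: left subtree has 0 nodes { }, right has 1 {L}.
  Root P: left subtree has 2 nodes {G, J}, right has 1 {X}.
    Root J: left subtree has 1 node {G}, right has 0 { }.

U, B, R, C, A, V, Z, T, L, P, J, G, X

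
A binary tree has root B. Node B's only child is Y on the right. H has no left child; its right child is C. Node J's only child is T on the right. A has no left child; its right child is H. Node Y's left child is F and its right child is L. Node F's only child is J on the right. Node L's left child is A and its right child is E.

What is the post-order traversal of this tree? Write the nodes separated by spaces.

T J F C H A E L Y B

Post-order visits the left subtree, then the right subtree, then the node.
At B: no left child.
At B: go right to Y.
  At Y: go left to F.
    At F: no left child.
    At F: go right to J.
      At J: no left child.
      At J: go right to T.
        T is a leaf — visit T.
      Visit J.
    Visit F.
  At Y: go right to L.
    At L: go left to A.
      At A: no left child.
      At A: go right to H.
        At H: no left child.
        At H: go right to C.
          C is a leaf — visit C.
        Visit H.
      Visit A.
    At L: go right to E.
      E is a leaf — visit E.
    Visit L.
  Visit Y.
Visit B.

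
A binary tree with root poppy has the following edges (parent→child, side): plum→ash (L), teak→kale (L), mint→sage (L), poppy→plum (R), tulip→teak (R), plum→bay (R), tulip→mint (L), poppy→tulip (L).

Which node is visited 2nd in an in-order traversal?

In-order visits the left subtree, then the node, then the right subtree.
At poppy: go left to tulip.
  At tulip: go left to mint.
    At mint: go left to sage.
      sage is a leaf — visit sage.
    Visit mint.
    At mint: no right child.
  Visit tulip.
  At tulip: go right to teak.
    At teak: go left to kale.
      kale is a leaf — visit kale.
    Visit teak.
    At teak: no right child.
Visit poppy.
At poppy: go right to plum.
  At plum: go left to ash.
    ash is a leaf — visit ash.
  Visit plum.
  At plum: go right to bay.
    bay is a leaf — visit bay.
Full in-order sequence: sage, mint, tulip, kale, teak, poppy, ash, plum, bay.

mint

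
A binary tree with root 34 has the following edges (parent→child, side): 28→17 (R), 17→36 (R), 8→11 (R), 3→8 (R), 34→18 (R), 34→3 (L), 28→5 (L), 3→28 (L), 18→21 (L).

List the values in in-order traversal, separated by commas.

5, 28, 17, 36, 3, 8, 11, 34, 21, 18

In-order visits the left subtree, then the node, then the right subtree.
At 34: go left to 3.
  At 3: go left to 28.
    At 28: go left to 5.
      5 is a leaf — visit 5.
    Visit 28.
    At 28: go right to 17.
      At 17: no left child.
      Visit 17.
      At 17: go right to 36.
        36 is a leaf — visit 36.
  Visit 3.
  At 3: go right to 8.
    At 8: no left child.
    Visit 8.
    At 8: go right to 11.
      11 is a leaf — visit 11.
Visit 34.
At 34: go right to 18.
  At 18: go left to 21.
    21 is a leaf — visit 21.
  Visit 18.
  At 18: no right child.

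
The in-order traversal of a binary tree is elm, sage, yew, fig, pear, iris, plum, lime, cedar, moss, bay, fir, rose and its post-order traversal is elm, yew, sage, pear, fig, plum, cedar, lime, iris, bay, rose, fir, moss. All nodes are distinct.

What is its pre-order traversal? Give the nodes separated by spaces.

moss iris fig sage elm yew pear lime plum cedar fir bay rose

The last element of post-order is the root; it splits in-order into left and right subtrees.
Root moss: left subtree has 9 nodes {elm, sage, yew, fig, pear, iris, plum, lime, cedar}, right has 3 {bay, fir, rose}.
  Root iris: left subtree has 5 nodes {elm, sage, yew, fig, pear}, right has 3 {plum, lime, cedar}.
    Root fig: left subtree has 3 nodes {elm, sage, yew}, right has 1 {pear}.
      Root sage: left subtree has 1 node {elm}, right has 1 {yew}.
    Root lime: left subtree has 1 node {plum}, right has 1 {cedar}.
  Root fir: left subtree has 1 node {bay}, right has 1 {rose}.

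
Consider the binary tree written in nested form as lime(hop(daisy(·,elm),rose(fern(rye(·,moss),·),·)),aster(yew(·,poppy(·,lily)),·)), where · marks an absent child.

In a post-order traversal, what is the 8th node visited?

Post-order visits the left subtree, then the right subtree, then the node.
At lime: go left to hop.
  At hop: go left to daisy.
    At daisy: no left child.
    At daisy: go right to elm.
      elm is a leaf — visit elm.
    Visit daisy.
  At hop: go right to rose.
    At rose: go left to fern.
      At fern: go left to rye.
        At rye: no left child.
        At rye: go right to moss.
          moss is a leaf — visit moss.
        Visit rye.
      At fern: no right child.
      Visit fern.
    At rose: no right child.
    Visit rose.
  Visit hop.
At lime: go right to aster.
  At aster: go left to yew.
    At yew: no left child.
    At yew: go right to poppy.
      At poppy: no left child.
      At poppy: go right to lily.
        lily is a leaf — visit lily.
      Visit poppy.
    Visit yew.
  At aster: no right child.
  Visit aster.
Visit lime.
Full post-order sequence: elm, daisy, moss, rye, fern, rose, hop, lily, poppy, yew, aster, lime.

lily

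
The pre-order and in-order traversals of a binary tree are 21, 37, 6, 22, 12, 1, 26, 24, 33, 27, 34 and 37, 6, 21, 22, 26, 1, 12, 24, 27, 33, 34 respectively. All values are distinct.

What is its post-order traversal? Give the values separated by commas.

The first element of pre-order is the root; it splits in-order into left and right subtrees.
Root 21: left subtree has 2 nodes {37, 6}, right has 8 {22, 26, 1, 12, 24, 27, 33, 34}.
  Root 37: left subtree has 0 nodes { }, right has 1 {6}.
  Root 22: left subtree has 0 nodes { }, right has 7 {26, 1, 12, 24, 27, 33, 34}.
    Root 12: left subtree has 2 nodes {26, 1}, right has 4 {24, 27, 33, 34}.
      Root 1: left subtree has 1 node {26}, right has 0 { }.
      Root 24: left subtree has 0 nodes { }, right has 3 {27, 33, 34}.
        Root 33: left subtree has 1 node {27}, right has 1 {34}.

6, 37, 26, 1, 27, 34, 33, 24, 12, 22, 21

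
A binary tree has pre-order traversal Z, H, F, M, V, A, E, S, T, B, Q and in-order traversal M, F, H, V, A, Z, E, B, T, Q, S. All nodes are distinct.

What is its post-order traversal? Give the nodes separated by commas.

The first element of pre-order is the root; it splits in-order into left and right subtrees.
Root Z: left subtree has 5 nodes {M, F, H, V, A}, right has 5 {E, B, T, Q, S}.
  Root H: left subtree has 2 nodes {M, F}, right has 2 {V, A}.
    Root F: left subtree has 1 node {M}, right has 0 { }.
    Root V: left subtree has 0 nodes { }, right has 1 {A}.
  Root E: left subtree has 0 nodes { }, right has 4 {B, T, Q, S}.
    Root S: left subtree has 3 nodes {B, T, Q}, right has 0 { }.
      Root T: left subtree has 1 node {B}, right has 1 {Q}.

M, F, A, V, H, B, Q, T, S, E, Z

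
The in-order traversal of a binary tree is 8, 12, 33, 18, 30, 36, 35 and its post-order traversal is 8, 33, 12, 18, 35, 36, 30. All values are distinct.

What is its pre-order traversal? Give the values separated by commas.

30, 18, 12, 8, 33, 36, 35

The last element of post-order is the root; it splits in-order into left and right subtrees.
Root 30: left subtree has 4 nodes {8, 12, 33, 18}, right has 2 {36, 35}.
  Root 18: left subtree has 3 nodes {8, 12, 33}, right has 0 { }.
    Root 12: left subtree has 1 node {8}, right has 1 {33}.
  Root 36: left subtree has 0 nodes { }, right has 1 {35}.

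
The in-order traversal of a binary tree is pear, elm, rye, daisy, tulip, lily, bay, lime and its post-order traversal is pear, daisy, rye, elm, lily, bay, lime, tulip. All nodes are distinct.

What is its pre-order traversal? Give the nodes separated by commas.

The last element of post-order is the root; it splits in-order into left and right subtrees.
Root tulip: left subtree has 4 nodes {pear, elm, rye, daisy}, right has 3 {lily, bay, lime}.
  Root elm: left subtree has 1 node {pear}, right has 2 {rye, daisy}.
    Root rye: left subtree has 0 nodes { }, right has 1 {daisy}.
  Root lime: left subtree has 2 nodes {lily, bay}, right has 0 { }.
    Root bay: left subtree has 1 node {lily}, right has 0 { }.

tulip, elm, pear, rye, daisy, lime, bay, lily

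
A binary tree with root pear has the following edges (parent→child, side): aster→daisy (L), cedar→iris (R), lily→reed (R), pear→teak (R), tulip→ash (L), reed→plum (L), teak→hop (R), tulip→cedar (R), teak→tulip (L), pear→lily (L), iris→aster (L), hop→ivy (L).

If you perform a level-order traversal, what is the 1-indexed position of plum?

Level-order visits nodes level by level from the root, left to right within each level.
Level 0: pear
Level 1: lily, teak
Level 2: reed, tulip, hop
Level 3: plum, ash, cedar, ivy
Level 4: iris
Level 5: aster
Level 6: daisy
Full level-order sequence: pear, lily, teak, reed, tulip, hop, plum, ash, cedar, ivy, iris, aster, daisy.

7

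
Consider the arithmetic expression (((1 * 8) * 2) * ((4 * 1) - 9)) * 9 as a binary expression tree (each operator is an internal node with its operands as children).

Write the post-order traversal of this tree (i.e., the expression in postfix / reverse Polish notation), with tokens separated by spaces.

1 8 * 2 * 4 1 * 9 - * 9 *

Post-order on an expression tree gives postfix notation: for each operator, emit left operand, right operand, then the operator.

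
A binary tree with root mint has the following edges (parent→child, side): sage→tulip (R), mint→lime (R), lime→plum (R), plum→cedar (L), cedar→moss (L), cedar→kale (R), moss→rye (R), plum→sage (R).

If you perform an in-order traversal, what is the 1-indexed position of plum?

7

In-order visits the left subtree, then the node, then the right subtree.
At mint: no left child.
Visit mint.
At mint: go right to lime.
  At lime: no left child.
  Visit lime.
  At lime: go right to plum.
    At plum: go left to cedar.
      At cedar: go left to moss.
        At moss: no left child.
        Visit moss.
        At moss: go right to rye.
          rye is a leaf — visit rye.
      Visit cedar.
      At cedar: go right to kale.
        kale is a leaf — visit kale.
    Visit plum.
    At plum: go right to sage.
      At sage: no left child.
      Visit sage.
      At sage: go right to tulip.
        tulip is a leaf — visit tulip.
Full in-order sequence: mint, lime, moss, rye, cedar, kale, plum, sage, tulip.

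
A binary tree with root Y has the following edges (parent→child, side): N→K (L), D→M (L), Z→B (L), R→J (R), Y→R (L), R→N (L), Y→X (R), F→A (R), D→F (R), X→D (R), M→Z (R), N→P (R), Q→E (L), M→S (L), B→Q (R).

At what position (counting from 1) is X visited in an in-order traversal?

7

In-order visits the left subtree, then the node, then the right subtree.
At Y: go left to R.
  At R: go left to N.
    At N: go left to K.
      K is a leaf — visit K.
    Visit N.
    At N: go right to P.
      P is a leaf — visit P.
  Visit R.
  At R: go right to J.
    J is a leaf — visit J.
Visit Y.
At Y: go right to X.
  At X: no left child.
  Visit X.
  At X: go right to D.
    At D: go left to M.
      At M: go left to S.
        S is a leaf — visit S.
      Visit M.
      At M: go right to Z.
        At Z: go left to B.
          At B: no left child.
          Visit B.
          At B: go right to Q.
            At Q: go left to E.
              E is a leaf — visit E.
            Visit Q.
            At Q: no right child.
        Visit Z.
        At Z: no right child.
    Visit D.
    At D: go right to F.
      At F: no left child.
      Visit F.
      At F: go right to A.
        A is a leaf — visit A.
Full in-order sequence: K, N, P, R, J, Y, X, S, M, B, E, Q, Z, D, F, A.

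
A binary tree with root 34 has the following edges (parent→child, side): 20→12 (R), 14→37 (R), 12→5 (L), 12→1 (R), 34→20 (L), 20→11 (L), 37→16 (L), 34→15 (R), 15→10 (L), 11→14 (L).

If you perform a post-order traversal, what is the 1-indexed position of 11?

4

Post-order visits the left subtree, then the right subtree, then the node.
At 34: go left to 20.
  At 20: go left to 11.
    At 11: go left to 14.
      At 14: no left child.
      At 14: go right to 37.
        At 37: go left to 16.
          16 is a leaf — visit 16.
        At 37: no right child.
        Visit 37.
      Visit 14.
    At 11: no right child.
    Visit 11.
  At 20: go right to 12.
    At 12: go left to 5.
      5 is a leaf — visit 5.
    At 12: go right to 1.
      1 is a leaf — visit 1.
    Visit 12.
  Visit 20.
At 34: go right to 15.
  At 15: go left to 10.
    10 is a leaf — visit 10.
  At 15: no right child.
  Visit 15.
Visit 34.
Full post-order sequence: 16, 37, 14, 11, 5, 1, 12, 20, 10, 15, 34.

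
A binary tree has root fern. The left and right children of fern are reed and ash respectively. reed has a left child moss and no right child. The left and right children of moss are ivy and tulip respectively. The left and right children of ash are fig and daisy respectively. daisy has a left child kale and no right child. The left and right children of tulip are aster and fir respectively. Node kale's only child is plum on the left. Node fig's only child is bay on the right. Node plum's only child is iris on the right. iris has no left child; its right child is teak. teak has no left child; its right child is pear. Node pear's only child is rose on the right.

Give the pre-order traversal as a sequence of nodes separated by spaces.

Pre-order visits the node, then its left subtree, then its right subtree.
Visit fern.
At fern: go left to reed.
  Visit reed.
  At reed: go left to moss.
    Visit moss.
    At moss: go left to ivy.
      ivy is a leaf — visit ivy.
    At moss: go right to tulip.
      Visit tulip.
      At tulip: go left to aster.
        aster is a leaf — visit aster.
      At tulip: go right to fir.
        fir is a leaf — visit fir.
  At reed: no right child.
At fern: go right to ash.
  Visit ash.
  At ash: go left to fig.
    Visit fig.
    At fig: no left child.
    At fig: go right to bay.
      bay is a leaf — visit bay.
  At ash: go right to daisy.
    Visit daisy.
    At daisy: go left to kale.
      Visit kale.
      At kale: go left to plum.
        Visit plum.
        At plum: no left child.
        At plum: go right to iris.
          Visit iris.
          At iris: no left child.
          At iris: go right to teak.
            Visit teak.
            At teak: no left child.
            At teak: go right to pear.
              Visit pear.
              At pear: no left child.
              At pear: go right to rose.
                rose is a leaf — visit rose.
      At kale: no right child.
    At daisy: no right child.

fern reed moss ivy tulip aster fir ash fig bay daisy kale plum iris teak pear rose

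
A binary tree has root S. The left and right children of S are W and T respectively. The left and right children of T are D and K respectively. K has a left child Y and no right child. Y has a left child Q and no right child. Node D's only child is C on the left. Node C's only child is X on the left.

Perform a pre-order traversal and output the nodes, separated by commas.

S, W, T, D, C, X, K, Y, Q

Pre-order visits the node, then its left subtree, then its right subtree.
Visit S.
At S: go left to W.
  W is a leaf — visit W.
At S: go right to T.
  Visit T.
  At T: go left to D.
    Visit D.
    At D: go left to C.
      Visit C.
      At C: go left to X.
        X is a leaf — visit X.
      At C: no right child.
    At D: no right child.
  At T: go right to K.
    Visit K.
    At K: go left to Y.
      Visit Y.
      At Y: go left to Q.
        Q is a leaf — visit Q.
      At Y: no right child.
    At K: no right child.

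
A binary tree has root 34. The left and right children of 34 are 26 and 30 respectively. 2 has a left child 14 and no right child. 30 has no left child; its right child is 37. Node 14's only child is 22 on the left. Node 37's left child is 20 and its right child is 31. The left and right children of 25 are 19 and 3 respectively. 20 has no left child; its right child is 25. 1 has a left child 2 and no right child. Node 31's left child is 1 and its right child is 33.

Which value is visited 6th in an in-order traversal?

In-order visits the left subtree, then the node, then the right subtree.
At 34: go left to 26.
  26 is a leaf — visit 26.
Visit 34.
At 34: go right to 30.
  At 30: no left child.
  Visit 30.
  At 30: go right to 37.
    At 37: go left to 20.
      At 20: no left child.
      Visit 20.
      At 20: go right to 25.
        At 25: go left to 19.
          19 is a leaf — visit 19.
        Visit 25.
        At 25: go right to 3.
          3 is a leaf — visit 3.
    Visit 37.
    At 37: go right to 31.
      At 31: go left to 1.
        At 1: go left to 2.
          At 2: go left to 14.
            At 14: go left to 22.
              22 is a leaf — visit 22.
            Visit 14.
            At 14: no right child.
          Visit 2.
          At 2: no right child.
        Visit 1.
        At 1: no right child.
      Visit 31.
      At 31: go right to 33.
        33 is a leaf — visit 33.
Full in-order sequence: 26, 34, 30, 20, 19, 25, 3, 37, 22, 14, 2, 1, 31, 33.

25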